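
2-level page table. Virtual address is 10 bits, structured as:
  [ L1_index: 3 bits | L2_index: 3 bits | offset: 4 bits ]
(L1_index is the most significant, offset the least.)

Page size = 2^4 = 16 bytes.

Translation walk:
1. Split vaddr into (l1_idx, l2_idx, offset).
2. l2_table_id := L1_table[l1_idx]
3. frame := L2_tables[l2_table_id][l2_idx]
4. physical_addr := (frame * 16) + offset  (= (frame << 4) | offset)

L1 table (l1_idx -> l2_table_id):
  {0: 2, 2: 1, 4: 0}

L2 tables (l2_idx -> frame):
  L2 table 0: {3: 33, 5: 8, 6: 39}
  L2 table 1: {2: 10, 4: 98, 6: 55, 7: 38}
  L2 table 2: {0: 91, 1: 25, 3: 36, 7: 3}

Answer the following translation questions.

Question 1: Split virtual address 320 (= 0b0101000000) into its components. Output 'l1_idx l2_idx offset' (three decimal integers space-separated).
Answer: 2 4 0

Derivation:
vaddr = 320 = 0b0101000000
  top 3 bits -> l1_idx = 2
  next 3 bits -> l2_idx = 4
  bottom 4 bits -> offset = 0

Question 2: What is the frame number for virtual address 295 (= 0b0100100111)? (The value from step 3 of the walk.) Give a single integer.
vaddr = 295: l1_idx=2, l2_idx=2
L1[2] = 1; L2[1][2] = 10

Answer: 10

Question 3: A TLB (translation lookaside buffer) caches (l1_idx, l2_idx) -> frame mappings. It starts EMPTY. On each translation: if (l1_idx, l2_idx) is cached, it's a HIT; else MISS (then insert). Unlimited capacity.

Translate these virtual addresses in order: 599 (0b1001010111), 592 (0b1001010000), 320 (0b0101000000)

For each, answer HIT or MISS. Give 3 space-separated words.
vaddr=599: (4,5) not in TLB -> MISS, insert
vaddr=592: (4,5) in TLB -> HIT
vaddr=320: (2,4) not in TLB -> MISS, insert

Answer: MISS HIT MISS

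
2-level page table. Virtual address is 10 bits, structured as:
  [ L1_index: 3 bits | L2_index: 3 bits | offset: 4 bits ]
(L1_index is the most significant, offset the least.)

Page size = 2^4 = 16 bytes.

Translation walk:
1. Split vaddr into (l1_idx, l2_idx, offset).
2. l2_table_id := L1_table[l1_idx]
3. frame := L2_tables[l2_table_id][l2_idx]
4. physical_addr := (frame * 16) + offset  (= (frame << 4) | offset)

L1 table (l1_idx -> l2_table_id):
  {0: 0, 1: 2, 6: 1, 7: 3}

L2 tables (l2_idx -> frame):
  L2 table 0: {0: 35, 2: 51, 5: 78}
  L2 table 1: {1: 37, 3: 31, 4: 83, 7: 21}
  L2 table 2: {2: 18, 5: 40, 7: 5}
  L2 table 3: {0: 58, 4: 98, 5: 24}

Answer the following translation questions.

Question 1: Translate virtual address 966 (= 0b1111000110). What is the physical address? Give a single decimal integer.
vaddr = 966 = 0b1111000110
Split: l1_idx=7, l2_idx=4, offset=6
L1[7] = 3
L2[3][4] = 98
paddr = 98 * 16 + 6 = 1574

Answer: 1574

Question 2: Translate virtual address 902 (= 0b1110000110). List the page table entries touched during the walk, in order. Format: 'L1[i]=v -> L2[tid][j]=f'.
Answer: L1[7]=3 -> L2[3][0]=58

Derivation:
vaddr = 902 = 0b1110000110
Split: l1_idx=7, l2_idx=0, offset=6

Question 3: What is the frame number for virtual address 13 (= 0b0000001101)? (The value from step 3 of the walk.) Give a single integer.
Answer: 35

Derivation:
vaddr = 13: l1_idx=0, l2_idx=0
L1[0] = 0; L2[0][0] = 35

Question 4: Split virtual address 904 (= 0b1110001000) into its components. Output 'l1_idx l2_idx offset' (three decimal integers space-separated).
Answer: 7 0 8

Derivation:
vaddr = 904 = 0b1110001000
  top 3 bits -> l1_idx = 7
  next 3 bits -> l2_idx = 0
  bottom 4 bits -> offset = 8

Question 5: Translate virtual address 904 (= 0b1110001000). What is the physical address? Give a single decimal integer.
vaddr = 904 = 0b1110001000
Split: l1_idx=7, l2_idx=0, offset=8
L1[7] = 3
L2[3][0] = 58
paddr = 58 * 16 + 8 = 936

Answer: 936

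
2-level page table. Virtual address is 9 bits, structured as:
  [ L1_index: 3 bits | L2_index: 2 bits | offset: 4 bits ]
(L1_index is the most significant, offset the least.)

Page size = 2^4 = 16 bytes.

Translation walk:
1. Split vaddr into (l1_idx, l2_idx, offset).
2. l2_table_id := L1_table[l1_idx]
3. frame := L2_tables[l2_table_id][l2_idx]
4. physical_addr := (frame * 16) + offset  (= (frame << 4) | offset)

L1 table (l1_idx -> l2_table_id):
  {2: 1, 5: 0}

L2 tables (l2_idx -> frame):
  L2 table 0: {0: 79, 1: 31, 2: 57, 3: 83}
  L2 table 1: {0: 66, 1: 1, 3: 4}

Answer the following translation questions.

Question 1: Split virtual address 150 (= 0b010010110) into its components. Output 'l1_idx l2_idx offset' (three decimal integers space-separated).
Answer: 2 1 6

Derivation:
vaddr = 150 = 0b010010110
  top 3 bits -> l1_idx = 2
  next 2 bits -> l2_idx = 1
  bottom 4 bits -> offset = 6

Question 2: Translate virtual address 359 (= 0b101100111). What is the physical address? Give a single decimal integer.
vaddr = 359 = 0b101100111
Split: l1_idx=5, l2_idx=2, offset=7
L1[5] = 0
L2[0][2] = 57
paddr = 57 * 16 + 7 = 919

Answer: 919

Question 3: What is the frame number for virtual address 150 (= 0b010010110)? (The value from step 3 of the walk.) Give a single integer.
Answer: 1

Derivation:
vaddr = 150: l1_idx=2, l2_idx=1
L1[2] = 1; L2[1][1] = 1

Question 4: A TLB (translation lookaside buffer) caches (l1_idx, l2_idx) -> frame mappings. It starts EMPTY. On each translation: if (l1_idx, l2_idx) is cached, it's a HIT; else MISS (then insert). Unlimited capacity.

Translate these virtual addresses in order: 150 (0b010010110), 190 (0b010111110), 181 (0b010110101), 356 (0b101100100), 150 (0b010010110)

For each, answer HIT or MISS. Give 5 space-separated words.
Answer: MISS MISS HIT MISS HIT

Derivation:
vaddr=150: (2,1) not in TLB -> MISS, insert
vaddr=190: (2,3) not in TLB -> MISS, insert
vaddr=181: (2,3) in TLB -> HIT
vaddr=356: (5,2) not in TLB -> MISS, insert
vaddr=150: (2,1) in TLB -> HIT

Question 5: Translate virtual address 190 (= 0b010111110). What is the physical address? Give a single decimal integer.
Answer: 78

Derivation:
vaddr = 190 = 0b010111110
Split: l1_idx=2, l2_idx=3, offset=14
L1[2] = 1
L2[1][3] = 4
paddr = 4 * 16 + 14 = 78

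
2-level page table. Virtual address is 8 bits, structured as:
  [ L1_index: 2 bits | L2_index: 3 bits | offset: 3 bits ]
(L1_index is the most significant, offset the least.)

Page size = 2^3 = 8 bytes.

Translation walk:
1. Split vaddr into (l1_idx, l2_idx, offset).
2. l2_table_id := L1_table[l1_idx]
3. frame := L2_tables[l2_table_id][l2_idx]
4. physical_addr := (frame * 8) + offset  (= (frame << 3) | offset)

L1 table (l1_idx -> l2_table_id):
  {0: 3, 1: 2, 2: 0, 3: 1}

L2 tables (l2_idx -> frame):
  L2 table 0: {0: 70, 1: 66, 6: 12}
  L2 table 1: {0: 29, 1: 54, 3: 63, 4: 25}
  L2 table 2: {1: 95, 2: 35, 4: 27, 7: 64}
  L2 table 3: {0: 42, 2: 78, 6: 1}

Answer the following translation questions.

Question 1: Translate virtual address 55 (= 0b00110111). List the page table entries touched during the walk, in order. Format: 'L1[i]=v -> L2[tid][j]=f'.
Answer: L1[0]=3 -> L2[3][6]=1

Derivation:
vaddr = 55 = 0b00110111
Split: l1_idx=0, l2_idx=6, offset=7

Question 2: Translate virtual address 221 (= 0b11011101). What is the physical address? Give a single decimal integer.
vaddr = 221 = 0b11011101
Split: l1_idx=3, l2_idx=3, offset=5
L1[3] = 1
L2[1][3] = 63
paddr = 63 * 8 + 5 = 509

Answer: 509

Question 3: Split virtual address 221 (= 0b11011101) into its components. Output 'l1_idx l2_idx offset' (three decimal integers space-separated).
Answer: 3 3 5

Derivation:
vaddr = 221 = 0b11011101
  top 2 bits -> l1_idx = 3
  next 3 bits -> l2_idx = 3
  bottom 3 bits -> offset = 5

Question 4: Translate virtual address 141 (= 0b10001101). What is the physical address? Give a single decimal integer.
vaddr = 141 = 0b10001101
Split: l1_idx=2, l2_idx=1, offset=5
L1[2] = 0
L2[0][1] = 66
paddr = 66 * 8 + 5 = 533

Answer: 533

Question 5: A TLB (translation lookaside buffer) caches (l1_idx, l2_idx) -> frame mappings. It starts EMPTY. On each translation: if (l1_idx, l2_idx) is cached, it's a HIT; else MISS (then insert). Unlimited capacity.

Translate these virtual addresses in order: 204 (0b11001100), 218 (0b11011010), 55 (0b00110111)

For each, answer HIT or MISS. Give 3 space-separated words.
Answer: MISS MISS MISS

Derivation:
vaddr=204: (3,1) not in TLB -> MISS, insert
vaddr=218: (3,3) not in TLB -> MISS, insert
vaddr=55: (0,6) not in TLB -> MISS, insert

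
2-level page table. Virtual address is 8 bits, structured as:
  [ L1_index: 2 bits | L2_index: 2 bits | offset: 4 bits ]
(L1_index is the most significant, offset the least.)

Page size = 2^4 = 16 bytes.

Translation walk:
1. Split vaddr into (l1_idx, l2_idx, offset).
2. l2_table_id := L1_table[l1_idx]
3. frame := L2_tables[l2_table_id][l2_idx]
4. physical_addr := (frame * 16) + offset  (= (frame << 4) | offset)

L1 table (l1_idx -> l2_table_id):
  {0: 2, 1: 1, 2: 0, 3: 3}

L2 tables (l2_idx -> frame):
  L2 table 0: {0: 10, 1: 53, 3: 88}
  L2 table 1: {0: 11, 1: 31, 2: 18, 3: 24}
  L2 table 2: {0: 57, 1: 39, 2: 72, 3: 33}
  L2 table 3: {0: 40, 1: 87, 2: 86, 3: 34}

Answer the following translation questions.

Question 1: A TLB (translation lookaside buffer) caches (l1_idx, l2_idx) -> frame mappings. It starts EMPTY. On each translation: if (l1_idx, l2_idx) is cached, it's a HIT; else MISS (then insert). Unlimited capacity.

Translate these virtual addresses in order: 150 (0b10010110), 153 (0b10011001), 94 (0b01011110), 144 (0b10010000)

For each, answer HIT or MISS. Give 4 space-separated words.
Answer: MISS HIT MISS HIT

Derivation:
vaddr=150: (2,1) not in TLB -> MISS, insert
vaddr=153: (2,1) in TLB -> HIT
vaddr=94: (1,1) not in TLB -> MISS, insert
vaddr=144: (2,1) in TLB -> HIT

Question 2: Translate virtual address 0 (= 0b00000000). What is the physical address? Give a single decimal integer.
vaddr = 0 = 0b00000000
Split: l1_idx=0, l2_idx=0, offset=0
L1[0] = 2
L2[2][0] = 57
paddr = 57 * 16 + 0 = 912

Answer: 912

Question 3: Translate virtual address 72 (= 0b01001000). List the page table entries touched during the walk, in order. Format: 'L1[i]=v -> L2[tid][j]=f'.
Answer: L1[1]=1 -> L2[1][0]=11

Derivation:
vaddr = 72 = 0b01001000
Split: l1_idx=1, l2_idx=0, offset=8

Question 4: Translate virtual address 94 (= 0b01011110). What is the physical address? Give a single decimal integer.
Answer: 510

Derivation:
vaddr = 94 = 0b01011110
Split: l1_idx=1, l2_idx=1, offset=14
L1[1] = 1
L2[1][1] = 31
paddr = 31 * 16 + 14 = 510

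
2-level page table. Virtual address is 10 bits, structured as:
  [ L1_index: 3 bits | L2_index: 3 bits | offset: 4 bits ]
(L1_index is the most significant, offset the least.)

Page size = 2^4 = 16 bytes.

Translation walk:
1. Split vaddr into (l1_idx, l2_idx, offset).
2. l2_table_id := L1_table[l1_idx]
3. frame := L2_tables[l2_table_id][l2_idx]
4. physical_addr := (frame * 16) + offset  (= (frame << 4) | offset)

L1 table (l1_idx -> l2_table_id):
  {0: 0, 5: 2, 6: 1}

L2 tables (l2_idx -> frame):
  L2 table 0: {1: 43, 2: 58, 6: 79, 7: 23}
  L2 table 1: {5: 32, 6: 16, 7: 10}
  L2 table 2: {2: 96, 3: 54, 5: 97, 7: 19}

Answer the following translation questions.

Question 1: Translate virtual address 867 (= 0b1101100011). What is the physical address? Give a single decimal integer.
vaddr = 867 = 0b1101100011
Split: l1_idx=6, l2_idx=6, offset=3
L1[6] = 1
L2[1][6] = 16
paddr = 16 * 16 + 3 = 259

Answer: 259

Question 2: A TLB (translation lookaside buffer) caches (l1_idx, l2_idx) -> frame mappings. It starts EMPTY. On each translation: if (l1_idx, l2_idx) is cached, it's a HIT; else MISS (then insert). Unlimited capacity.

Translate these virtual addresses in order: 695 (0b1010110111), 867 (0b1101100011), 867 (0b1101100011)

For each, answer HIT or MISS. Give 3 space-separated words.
Answer: MISS MISS HIT

Derivation:
vaddr=695: (5,3) not in TLB -> MISS, insert
vaddr=867: (6,6) not in TLB -> MISS, insert
vaddr=867: (6,6) in TLB -> HIT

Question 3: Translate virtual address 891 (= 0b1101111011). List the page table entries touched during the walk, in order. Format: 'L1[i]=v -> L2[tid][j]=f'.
Answer: L1[6]=1 -> L2[1][7]=10

Derivation:
vaddr = 891 = 0b1101111011
Split: l1_idx=6, l2_idx=7, offset=11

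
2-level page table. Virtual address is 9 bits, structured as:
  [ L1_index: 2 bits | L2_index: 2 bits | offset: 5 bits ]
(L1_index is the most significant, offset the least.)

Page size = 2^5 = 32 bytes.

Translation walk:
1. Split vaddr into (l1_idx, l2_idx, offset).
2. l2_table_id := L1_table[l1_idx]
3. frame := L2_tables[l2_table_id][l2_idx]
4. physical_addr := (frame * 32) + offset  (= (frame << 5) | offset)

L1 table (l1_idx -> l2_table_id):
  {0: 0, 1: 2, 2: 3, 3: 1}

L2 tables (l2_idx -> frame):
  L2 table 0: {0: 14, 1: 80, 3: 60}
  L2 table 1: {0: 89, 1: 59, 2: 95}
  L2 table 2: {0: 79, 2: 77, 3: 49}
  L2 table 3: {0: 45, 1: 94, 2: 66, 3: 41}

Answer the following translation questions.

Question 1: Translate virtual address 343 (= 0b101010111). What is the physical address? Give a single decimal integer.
vaddr = 343 = 0b101010111
Split: l1_idx=2, l2_idx=2, offset=23
L1[2] = 3
L2[3][2] = 66
paddr = 66 * 32 + 23 = 2135

Answer: 2135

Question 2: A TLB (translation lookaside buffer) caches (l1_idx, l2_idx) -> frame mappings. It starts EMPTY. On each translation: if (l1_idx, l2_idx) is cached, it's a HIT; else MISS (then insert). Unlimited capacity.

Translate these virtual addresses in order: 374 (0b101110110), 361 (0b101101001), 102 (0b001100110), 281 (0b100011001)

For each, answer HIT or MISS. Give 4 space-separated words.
vaddr=374: (2,3) not in TLB -> MISS, insert
vaddr=361: (2,3) in TLB -> HIT
vaddr=102: (0,3) not in TLB -> MISS, insert
vaddr=281: (2,0) not in TLB -> MISS, insert

Answer: MISS HIT MISS MISS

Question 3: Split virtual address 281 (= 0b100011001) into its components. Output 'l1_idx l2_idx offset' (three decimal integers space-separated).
vaddr = 281 = 0b100011001
  top 2 bits -> l1_idx = 2
  next 2 bits -> l2_idx = 0
  bottom 5 bits -> offset = 25

Answer: 2 0 25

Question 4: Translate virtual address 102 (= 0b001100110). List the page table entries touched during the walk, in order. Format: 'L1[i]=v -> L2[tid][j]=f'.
vaddr = 102 = 0b001100110
Split: l1_idx=0, l2_idx=3, offset=6

Answer: L1[0]=0 -> L2[0][3]=60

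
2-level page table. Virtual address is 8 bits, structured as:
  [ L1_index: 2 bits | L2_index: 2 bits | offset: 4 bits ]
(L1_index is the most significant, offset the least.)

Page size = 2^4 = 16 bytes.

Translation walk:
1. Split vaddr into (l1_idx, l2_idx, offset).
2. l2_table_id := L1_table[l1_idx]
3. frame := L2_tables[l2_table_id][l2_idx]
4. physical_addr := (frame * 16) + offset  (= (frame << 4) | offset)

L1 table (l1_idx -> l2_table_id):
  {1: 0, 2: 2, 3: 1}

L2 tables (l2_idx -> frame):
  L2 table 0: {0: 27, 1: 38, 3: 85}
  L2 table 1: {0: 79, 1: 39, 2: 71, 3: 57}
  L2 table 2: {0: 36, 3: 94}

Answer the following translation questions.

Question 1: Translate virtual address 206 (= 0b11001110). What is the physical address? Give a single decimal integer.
Answer: 1278

Derivation:
vaddr = 206 = 0b11001110
Split: l1_idx=3, l2_idx=0, offset=14
L1[3] = 1
L2[1][0] = 79
paddr = 79 * 16 + 14 = 1278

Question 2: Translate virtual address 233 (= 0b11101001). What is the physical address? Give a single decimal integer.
vaddr = 233 = 0b11101001
Split: l1_idx=3, l2_idx=2, offset=9
L1[3] = 1
L2[1][2] = 71
paddr = 71 * 16 + 9 = 1145

Answer: 1145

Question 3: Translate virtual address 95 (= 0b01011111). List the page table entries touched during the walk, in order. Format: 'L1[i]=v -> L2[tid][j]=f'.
Answer: L1[1]=0 -> L2[0][1]=38

Derivation:
vaddr = 95 = 0b01011111
Split: l1_idx=1, l2_idx=1, offset=15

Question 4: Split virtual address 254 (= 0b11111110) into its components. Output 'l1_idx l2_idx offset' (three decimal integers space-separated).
Answer: 3 3 14

Derivation:
vaddr = 254 = 0b11111110
  top 2 bits -> l1_idx = 3
  next 2 bits -> l2_idx = 3
  bottom 4 bits -> offset = 14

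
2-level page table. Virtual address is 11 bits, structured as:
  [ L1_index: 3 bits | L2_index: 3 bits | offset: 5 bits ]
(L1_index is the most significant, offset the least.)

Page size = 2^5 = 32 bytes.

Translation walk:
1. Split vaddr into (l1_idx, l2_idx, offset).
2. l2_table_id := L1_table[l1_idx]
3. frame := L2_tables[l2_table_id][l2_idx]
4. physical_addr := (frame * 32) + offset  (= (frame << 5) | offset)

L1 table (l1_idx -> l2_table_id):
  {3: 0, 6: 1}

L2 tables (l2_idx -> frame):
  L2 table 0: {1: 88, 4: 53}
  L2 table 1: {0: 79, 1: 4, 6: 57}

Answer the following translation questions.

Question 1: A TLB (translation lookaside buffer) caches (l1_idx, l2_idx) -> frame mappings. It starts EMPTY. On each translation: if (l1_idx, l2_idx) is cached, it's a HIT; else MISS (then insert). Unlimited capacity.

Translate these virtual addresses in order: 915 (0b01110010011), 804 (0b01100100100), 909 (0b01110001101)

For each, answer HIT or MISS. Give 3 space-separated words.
vaddr=915: (3,4) not in TLB -> MISS, insert
vaddr=804: (3,1) not in TLB -> MISS, insert
vaddr=909: (3,4) in TLB -> HIT

Answer: MISS MISS HIT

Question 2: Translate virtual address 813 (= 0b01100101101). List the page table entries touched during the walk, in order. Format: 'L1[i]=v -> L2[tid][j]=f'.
Answer: L1[3]=0 -> L2[0][1]=88

Derivation:
vaddr = 813 = 0b01100101101
Split: l1_idx=3, l2_idx=1, offset=13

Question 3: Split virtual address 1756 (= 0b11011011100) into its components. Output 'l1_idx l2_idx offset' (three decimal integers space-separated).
vaddr = 1756 = 0b11011011100
  top 3 bits -> l1_idx = 6
  next 3 bits -> l2_idx = 6
  bottom 5 bits -> offset = 28

Answer: 6 6 28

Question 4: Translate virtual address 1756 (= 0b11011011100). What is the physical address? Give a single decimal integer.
vaddr = 1756 = 0b11011011100
Split: l1_idx=6, l2_idx=6, offset=28
L1[6] = 1
L2[1][6] = 57
paddr = 57 * 32 + 28 = 1852

Answer: 1852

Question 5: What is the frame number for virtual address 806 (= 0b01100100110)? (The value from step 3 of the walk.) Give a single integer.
vaddr = 806: l1_idx=3, l2_idx=1
L1[3] = 0; L2[0][1] = 88

Answer: 88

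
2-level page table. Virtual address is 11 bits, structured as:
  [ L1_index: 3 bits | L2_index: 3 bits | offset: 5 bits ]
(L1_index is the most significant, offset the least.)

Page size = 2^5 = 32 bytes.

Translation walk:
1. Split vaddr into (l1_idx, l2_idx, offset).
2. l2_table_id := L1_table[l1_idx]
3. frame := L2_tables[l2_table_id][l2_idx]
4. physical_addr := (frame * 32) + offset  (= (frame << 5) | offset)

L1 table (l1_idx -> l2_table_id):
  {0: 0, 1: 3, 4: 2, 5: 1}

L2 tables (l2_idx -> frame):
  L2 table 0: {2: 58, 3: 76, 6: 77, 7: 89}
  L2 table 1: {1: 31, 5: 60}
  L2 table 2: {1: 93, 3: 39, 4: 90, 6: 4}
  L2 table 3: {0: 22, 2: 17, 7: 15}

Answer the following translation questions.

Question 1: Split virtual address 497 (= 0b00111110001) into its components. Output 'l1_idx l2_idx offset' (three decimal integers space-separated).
vaddr = 497 = 0b00111110001
  top 3 bits -> l1_idx = 1
  next 3 bits -> l2_idx = 7
  bottom 5 bits -> offset = 17

Answer: 1 7 17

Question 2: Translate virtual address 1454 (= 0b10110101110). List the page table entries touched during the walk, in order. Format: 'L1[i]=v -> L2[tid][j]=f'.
vaddr = 1454 = 0b10110101110
Split: l1_idx=5, l2_idx=5, offset=14

Answer: L1[5]=1 -> L2[1][5]=60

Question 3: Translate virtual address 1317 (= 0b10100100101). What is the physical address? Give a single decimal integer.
vaddr = 1317 = 0b10100100101
Split: l1_idx=5, l2_idx=1, offset=5
L1[5] = 1
L2[1][1] = 31
paddr = 31 * 32 + 5 = 997

Answer: 997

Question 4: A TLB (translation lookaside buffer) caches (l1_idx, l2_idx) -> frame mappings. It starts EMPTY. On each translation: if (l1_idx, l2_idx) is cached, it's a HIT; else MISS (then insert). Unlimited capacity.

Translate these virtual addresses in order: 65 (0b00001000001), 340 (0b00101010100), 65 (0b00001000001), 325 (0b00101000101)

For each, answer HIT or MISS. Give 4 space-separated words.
vaddr=65: (0,2) not in TLB -> MISS, insert
vaddr=340: (1,2) not in TLB -> MISS, insert
vaddr=65: (0,2) in TLB -> HIT
vaddr=325: (1,2) in TLB -> HIT

Answer: MISS MISS HIT HIT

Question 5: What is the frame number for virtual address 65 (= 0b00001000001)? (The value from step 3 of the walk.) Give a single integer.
vaddr = 65: l1_idx=0, l2_idx=2
L1[0] = 0; L2[0][2] = 58

Answer: 58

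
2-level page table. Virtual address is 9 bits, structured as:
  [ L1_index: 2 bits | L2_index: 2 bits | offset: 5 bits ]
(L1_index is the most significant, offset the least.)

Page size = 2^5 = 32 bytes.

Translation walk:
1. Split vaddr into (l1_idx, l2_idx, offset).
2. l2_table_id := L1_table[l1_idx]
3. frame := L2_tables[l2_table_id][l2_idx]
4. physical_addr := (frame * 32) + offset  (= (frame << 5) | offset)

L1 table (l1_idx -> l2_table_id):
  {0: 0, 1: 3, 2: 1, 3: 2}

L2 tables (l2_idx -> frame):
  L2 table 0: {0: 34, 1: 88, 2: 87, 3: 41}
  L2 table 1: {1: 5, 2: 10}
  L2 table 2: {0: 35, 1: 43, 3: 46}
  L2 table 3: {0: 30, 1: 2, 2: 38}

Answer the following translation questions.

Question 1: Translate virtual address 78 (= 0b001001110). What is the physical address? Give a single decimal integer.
Answer: 2798

Derivation:
vaddr = 78 = 0b001001110
Split: l1_idx=0, l2_idx=2, offset=14
L1[0] = 0
L2[0][2] = 87
paddr = 87 * 32 + 14 = 2798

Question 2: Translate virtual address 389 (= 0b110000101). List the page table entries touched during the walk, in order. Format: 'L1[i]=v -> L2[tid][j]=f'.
Answer: L1[3]=2 -> L2[2][0]=35

Derivation:
vaddr = 389 = 0b110000101
Split: l1_idx=3, l2_idx=0, offset=5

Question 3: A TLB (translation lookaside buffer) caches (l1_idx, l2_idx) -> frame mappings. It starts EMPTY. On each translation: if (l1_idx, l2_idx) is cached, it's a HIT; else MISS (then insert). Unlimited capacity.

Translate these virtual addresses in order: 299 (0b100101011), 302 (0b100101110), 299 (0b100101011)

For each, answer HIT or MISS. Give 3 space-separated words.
Answer: MISS HIT HIT

Derivation:
vaddr=299: (2,1) not in TLB -> MISS, insert
vaddr=302: (2,1) in TLB -> HIT
vaddr=299: (2,1) in TLB -> HIT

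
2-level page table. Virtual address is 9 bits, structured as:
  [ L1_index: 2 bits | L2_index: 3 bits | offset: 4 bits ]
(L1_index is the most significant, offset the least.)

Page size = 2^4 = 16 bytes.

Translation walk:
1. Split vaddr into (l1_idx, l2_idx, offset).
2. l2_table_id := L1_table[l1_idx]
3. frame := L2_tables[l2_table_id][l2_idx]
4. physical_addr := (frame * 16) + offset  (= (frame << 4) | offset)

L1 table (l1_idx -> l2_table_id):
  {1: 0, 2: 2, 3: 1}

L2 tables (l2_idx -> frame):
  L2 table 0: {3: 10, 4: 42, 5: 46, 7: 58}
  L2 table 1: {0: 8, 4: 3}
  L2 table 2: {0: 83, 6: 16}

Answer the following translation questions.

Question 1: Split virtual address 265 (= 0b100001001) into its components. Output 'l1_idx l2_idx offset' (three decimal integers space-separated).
Answer: 2 0 9

Derivation:
vaddr = 265 = 0b100001001
  top 2 bits -> l1_idx = 2
  next 3 bits -> l2_idx = 0
  bottom 4 bits -> offset = 9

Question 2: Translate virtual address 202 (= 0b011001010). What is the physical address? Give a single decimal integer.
vaddr = 202 = 0b011001010
Split: l1_idx=1, l2_idx=4, offset=10
L1[1] = 0
L2[0][4] = 42
paddr = 42 * 16 + 10 = 682

Answer: 682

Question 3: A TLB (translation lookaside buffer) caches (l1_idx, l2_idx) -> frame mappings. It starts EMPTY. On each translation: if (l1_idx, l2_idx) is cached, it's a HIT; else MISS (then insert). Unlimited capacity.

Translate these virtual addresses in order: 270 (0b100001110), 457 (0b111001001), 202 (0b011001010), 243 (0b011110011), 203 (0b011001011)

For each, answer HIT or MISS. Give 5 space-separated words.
vaddr=270: (2,0) not in TLB -> MISS, insert
vaddr=457: (3,4) not in TLB -> MISS, insert
vaddr=202: (1,4) not in TLB -> MISS, insert
vaddr=243: (1,7) not in TLB -> MISS, insert
vaddr=203: (1,4) in TLB -> HIT

Answer: MISS MISS MISS MISS HIT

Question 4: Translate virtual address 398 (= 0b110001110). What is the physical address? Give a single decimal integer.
vaddr = 398 = 0b110001110
Split: l1_idx=3, l2_idx=0, offset=14
L1[3] = 1
L2[1][0] = 8
paddr = 8 * 16 + 14 = 142

Answer: 142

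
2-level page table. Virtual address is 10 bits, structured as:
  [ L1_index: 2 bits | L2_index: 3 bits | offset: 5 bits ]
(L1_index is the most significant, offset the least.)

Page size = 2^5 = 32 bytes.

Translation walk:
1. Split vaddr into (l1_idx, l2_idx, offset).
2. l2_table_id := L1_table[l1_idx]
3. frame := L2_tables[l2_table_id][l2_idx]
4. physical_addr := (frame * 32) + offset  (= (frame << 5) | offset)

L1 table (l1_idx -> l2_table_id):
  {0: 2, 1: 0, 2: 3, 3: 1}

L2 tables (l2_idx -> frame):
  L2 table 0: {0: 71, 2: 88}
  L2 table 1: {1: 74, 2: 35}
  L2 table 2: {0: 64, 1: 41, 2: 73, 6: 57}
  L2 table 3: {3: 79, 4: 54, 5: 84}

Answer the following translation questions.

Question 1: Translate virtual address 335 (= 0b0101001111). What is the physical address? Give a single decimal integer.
Answer: 2831

Derivation:
vaddr = 335 = 0b0101001111
Split: l1_idx=1, l2_idx=2, offset=15
L1[1] = 0
L2[0][2] = 88
paddr = 88 * 32 + 15 = 2831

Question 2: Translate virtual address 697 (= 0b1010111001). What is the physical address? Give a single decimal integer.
Answer: 2713

Derivation:
vaddr = 697 = 0b1010111001
Split: l1_idx=2, l2_idx=5, offset=25
L1[2] = 3
L2[3][5] = 84
paddr = 84 * 32 + 25 = 2713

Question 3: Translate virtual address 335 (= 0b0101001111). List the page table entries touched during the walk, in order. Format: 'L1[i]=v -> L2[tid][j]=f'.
vaddr = 335 = 0b0101001111
Split: l1_idx=1, l2_idx=2, offset=15

Answer: L1[1]=0 -> L2[0][2]=88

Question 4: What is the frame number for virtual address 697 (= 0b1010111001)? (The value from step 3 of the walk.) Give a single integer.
vaddr = 697: l1_idx=2, l2_idx=5
L1[2] = 3; L2[3][5] = 84

Answer: 84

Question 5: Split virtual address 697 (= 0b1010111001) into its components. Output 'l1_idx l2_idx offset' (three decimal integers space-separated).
Answer: 2 5 25

Derivation:
vaddr = 697 = 0b1010111001
  top 2 bits -> l1_idx = 2
  next 3 bits -> l2_idx = 5
  bottom 5 bits -> offset = 25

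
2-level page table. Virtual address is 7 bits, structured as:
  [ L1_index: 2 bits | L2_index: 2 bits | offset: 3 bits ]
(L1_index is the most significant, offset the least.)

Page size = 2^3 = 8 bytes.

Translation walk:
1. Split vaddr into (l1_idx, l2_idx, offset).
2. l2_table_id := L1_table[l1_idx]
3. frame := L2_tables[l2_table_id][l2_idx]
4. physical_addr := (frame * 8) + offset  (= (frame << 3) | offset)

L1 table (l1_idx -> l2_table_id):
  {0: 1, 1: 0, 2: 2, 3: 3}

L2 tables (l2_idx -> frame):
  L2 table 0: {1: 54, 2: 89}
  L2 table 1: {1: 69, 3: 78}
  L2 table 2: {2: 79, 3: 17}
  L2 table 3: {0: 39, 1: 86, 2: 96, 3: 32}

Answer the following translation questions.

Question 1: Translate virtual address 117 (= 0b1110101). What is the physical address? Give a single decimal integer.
vaddr = 117 = 0b1110101
Split: l1_idx=3, l2_idx=2, offset=5
L1[3] = 3
L2[3][2] = 96
paddr = 96 * 8 + 5 = 773

Answer: 773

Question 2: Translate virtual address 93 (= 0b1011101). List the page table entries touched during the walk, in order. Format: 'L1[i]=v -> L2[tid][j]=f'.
vaddr = 93 = 0b1011101
Split: l1_idx=2, l2_idx=3, offset=5

Answer: L1[2]=2 -> L2[2][3]=17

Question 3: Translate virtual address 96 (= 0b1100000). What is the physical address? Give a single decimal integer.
vaddr = 96 = 0b1100000
Split: l1_idx=3, l2_idx=0, offset=0
L1[3] = 3
L2[3][0] = 39
paddr = 39 * 8 + 0 = 312

Answer: 312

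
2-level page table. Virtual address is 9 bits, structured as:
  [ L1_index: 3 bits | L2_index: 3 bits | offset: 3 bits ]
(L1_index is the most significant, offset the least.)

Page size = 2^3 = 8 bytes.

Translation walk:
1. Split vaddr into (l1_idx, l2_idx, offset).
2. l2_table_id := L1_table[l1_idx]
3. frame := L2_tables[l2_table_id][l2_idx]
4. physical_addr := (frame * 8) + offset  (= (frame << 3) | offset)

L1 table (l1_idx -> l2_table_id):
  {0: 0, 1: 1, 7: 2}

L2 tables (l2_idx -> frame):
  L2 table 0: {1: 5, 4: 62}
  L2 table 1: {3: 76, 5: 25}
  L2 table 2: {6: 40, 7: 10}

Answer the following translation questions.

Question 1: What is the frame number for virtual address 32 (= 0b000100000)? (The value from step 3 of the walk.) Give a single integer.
vaddr = 32: l1_idx=0, l2_idx=4
L1[0] = 0; L2[0][4] = 62

Answer: 62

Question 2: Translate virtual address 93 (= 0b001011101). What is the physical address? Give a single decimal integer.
Answer: 613

Derivation:
vaddr = 93 = 0b001011101
Split: l1_idx=1, l2_idx=3, offset=5
L1[1] = 1
L2[1][3] = 76
paddr = 76 * 8 + 5 = 613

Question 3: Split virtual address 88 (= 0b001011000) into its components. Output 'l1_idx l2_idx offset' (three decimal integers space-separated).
Answer: 1 3 0

Derivation:
vaddr = 88 = 0b001011000
  top 3 bits -> l1_idx = 1
  next 3 bits -> l2_idx = 3
  bottom 3 bits -> offset = 0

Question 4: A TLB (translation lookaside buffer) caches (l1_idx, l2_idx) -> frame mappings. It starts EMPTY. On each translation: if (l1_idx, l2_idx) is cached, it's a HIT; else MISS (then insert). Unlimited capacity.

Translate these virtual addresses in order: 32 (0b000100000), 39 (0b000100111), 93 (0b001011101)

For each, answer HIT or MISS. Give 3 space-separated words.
Answer: MISS HIT MISS

Derivation:
vaddr=32: (0,4) not in TLB -> MISS, insert
vaddr=39: (0,4) in TLB -> HIT
vaddr=93: (1,3) not in TLB -> MISS, insert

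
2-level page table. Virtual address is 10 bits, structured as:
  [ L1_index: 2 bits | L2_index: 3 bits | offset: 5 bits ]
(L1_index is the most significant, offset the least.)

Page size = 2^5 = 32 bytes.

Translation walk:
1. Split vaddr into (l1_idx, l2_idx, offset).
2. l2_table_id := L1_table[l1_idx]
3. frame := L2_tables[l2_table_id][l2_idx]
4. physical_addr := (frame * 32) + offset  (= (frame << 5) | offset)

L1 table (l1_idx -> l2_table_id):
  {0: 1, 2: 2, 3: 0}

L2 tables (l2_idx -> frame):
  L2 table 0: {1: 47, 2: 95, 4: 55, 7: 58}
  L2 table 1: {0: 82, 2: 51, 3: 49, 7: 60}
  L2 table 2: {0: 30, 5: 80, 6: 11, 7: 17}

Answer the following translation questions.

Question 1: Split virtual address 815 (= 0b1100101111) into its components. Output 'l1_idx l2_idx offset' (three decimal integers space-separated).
vaddr = 815 = 0b1100101111
  top 2 bits -> l1_idx = 3
  next 3 bits -> l2_idx = 1
  bottom 5 bits -> offset = 15

Answer: 3 1 15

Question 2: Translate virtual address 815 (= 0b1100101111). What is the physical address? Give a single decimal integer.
vaddr = 815 = 0b1100101111
Split: l1_idx=3, l2_idx=1, offset=15
L1[3] = 0
L2[0][1] = 47
paddr = 47 * 32 + 15 = 1519

Answer: 1519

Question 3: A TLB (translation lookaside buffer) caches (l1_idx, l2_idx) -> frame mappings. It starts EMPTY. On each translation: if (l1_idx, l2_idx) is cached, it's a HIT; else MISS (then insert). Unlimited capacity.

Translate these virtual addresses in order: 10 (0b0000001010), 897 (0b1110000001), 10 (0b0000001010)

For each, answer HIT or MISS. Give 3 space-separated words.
Answer: MISS MISS HIT

Derivation:
vaddr=10: (0,0) not in TLB -> MISS, insert
vaddr=897: (3,4) not in TLB -> MISS, insert
vaddr=10: (0,0) in TLB -> HIT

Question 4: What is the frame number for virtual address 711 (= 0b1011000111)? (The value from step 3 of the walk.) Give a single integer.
Answer: 11

Derivation:
vaddr = 711: l1_idx=2, l2_idx=6
L1[2] = 2; L2[2][6] = 11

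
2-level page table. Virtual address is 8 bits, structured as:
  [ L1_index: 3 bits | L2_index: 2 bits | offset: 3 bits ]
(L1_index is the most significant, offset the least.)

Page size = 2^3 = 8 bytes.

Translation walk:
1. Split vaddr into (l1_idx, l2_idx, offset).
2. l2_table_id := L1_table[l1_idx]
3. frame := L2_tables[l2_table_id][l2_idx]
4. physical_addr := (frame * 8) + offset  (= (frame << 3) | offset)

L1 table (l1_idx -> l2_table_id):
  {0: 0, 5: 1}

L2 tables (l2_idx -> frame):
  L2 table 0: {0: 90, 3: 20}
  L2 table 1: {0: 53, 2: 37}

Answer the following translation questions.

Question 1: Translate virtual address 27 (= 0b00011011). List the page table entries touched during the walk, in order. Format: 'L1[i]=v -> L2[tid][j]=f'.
Answer: L1[0]=0 -> L2[0][3]=20

Derivation:
vaddr = 27 = 0b00011011
Split: l1_idx=0, l2_idx=3, offset=3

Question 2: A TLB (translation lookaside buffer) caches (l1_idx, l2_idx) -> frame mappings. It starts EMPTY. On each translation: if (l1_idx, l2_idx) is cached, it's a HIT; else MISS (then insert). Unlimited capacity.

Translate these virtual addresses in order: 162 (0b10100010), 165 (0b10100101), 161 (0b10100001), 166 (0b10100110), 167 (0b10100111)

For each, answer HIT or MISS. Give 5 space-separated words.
vaddr=162: (5,0) not in TLB -> MISS, insert
vaddr=165: (5,0) in TLB -> HIT
vaddr=161: (5,0) in TLB -> HIT
vaddr=166: (5,0) in TLB -> HIT
vaddr=167: (5,0) in TLB -> HIT

Answer: MISS HIT HIT HIT HIT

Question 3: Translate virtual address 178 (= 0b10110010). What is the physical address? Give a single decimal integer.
Answer: 298

Derivation:
vaddr = 178 = 0b10110010
Split: l1_idx=5, l2_idx=2, offset=2
L1[5] = 1
L2[1][2] = 37
paddr = 37 * 8 + 2 = 298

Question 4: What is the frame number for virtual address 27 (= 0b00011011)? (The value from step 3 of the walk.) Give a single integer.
Answer: 20

Derivation:
vaddr = 27: l1_idx=0, l2_idx=3
L1[0] = 0; L2[0][3] = 20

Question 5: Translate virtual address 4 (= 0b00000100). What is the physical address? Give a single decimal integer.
vaddr = 4 = 0b00000100
Split: l1_idx=0, l2_idx=0, offset=4
L1[0] = 0
L2[0][0] = 90
paddr = 90 * 8 + 4 = 724

Answer: 724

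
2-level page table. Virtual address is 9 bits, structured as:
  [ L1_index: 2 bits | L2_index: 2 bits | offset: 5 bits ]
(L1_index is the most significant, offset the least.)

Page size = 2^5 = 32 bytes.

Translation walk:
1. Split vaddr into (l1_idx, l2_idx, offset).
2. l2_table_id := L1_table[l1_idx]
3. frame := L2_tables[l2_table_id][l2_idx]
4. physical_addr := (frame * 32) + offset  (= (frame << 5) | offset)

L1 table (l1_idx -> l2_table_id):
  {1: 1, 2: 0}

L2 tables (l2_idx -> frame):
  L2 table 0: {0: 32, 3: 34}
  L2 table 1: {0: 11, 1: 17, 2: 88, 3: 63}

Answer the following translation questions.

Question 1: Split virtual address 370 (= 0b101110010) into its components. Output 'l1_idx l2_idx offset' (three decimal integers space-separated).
vaddr = 370 = 0b101110010
  top 2 bits -> l1_idx = 2
  next 2 bits -> l2_idx = 3
  bottom 5 bits -> offset = 18

Answer: 2 3 18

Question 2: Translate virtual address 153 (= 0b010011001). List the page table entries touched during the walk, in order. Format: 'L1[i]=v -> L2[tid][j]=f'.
Answer: L1[1]=1 -> L2[1][0]=11

Derivation:
vaddr = 153 = 0b010011001
Split: l1_idx=1, l2_idx=0, offset=25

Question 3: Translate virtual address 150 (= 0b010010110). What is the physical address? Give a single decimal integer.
Answer: 374

Derivation:
vaddr = 150 = 0b010010110
Split: l1_idx=1, l2_idx=0, offset=22
L1[1] = 1
L2[1][0] = 11
paddr = 11 * 32 + 22 = 374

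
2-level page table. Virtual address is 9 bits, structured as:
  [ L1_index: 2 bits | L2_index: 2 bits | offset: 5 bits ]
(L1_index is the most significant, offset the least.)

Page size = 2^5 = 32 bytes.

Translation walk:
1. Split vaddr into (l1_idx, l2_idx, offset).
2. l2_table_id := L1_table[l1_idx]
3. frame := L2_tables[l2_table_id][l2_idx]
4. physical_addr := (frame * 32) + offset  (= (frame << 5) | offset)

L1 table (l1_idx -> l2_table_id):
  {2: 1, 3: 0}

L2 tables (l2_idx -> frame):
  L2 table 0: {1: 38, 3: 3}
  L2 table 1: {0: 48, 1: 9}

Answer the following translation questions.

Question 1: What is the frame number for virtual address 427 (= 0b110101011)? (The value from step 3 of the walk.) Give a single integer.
vaddr = 427: l1_idx=3, l2_idx=1
L1[3] = 0; L2[0][1] = 38

Answer: 38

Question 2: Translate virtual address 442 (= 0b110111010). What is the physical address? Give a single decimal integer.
vaddr = 442 = 0b110111010
Split: l1_idx=3, l2_idx=1, offset=26
L1[3] = 0
L2[0][1] = 38
paddr = 38 * 32 + 26 = 1242

Answer: 1242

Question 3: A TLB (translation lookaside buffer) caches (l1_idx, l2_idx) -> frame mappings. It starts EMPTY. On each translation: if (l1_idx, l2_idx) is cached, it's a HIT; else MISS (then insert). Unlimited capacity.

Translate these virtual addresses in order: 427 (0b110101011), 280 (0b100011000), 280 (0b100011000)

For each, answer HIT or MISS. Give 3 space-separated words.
vaddr=427: (3,1) not in TLB -> MISS, insert
vaddr=280: (2,0) not in TLB -> MISS, insert
vaddr=280: (2,0) in TLB -> HIT

Answer: MISS MISS HIT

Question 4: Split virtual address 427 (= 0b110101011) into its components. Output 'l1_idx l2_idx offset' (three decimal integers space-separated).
Answer: 3 1 11

Derivation:
vaddr = 427 = 0b110101011
  top 2 bits -> l1_idx = 3
  next 2 bits -> l2_idx = 1
  bottom 5 bits -> offset = 11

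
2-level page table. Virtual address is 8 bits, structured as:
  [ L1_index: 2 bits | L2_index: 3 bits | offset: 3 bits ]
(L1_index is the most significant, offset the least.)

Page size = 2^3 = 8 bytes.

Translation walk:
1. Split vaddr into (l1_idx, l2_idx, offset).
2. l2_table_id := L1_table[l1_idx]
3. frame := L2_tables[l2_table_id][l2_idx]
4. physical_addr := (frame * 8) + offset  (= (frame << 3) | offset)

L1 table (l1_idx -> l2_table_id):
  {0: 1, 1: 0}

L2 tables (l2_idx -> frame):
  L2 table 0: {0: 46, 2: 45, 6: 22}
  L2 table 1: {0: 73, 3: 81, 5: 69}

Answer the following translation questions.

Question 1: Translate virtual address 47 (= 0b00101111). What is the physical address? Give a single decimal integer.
vaddr = 47 = 0b00101111
Split: l1_idx=0, l2_idx=5, offset=7
L1[0] = 1
L2[1][5] = 69
paddr = 69 * 8 + 7 = 559

Answer: 559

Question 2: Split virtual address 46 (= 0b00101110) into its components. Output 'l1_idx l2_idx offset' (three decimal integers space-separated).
vaddr = 46 = 0b00101110
  top 2 bits -> l1_idx = 0
  next 3 bits -> l2_idx = 5
  bottom 3 bits -> offset = 6

Answer: 0 5 6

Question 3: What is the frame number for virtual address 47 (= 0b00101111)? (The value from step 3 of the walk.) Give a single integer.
Answer: 69

Derivation:
vaddr = 47: l1_idx=0, l2_idx=5
L1[0] = 1; L2[1][5] = 69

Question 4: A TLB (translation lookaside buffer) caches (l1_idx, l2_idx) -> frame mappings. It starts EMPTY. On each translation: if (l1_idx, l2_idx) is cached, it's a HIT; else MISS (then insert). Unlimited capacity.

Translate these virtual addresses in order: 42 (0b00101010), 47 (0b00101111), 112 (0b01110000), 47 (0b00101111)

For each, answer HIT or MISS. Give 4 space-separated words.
Answer: MISS HIT MISS HIT

Derivation:
vaddr=42: (0,5) not in TLB -> MISS, insert
vaddr=47: (0,5) in TLB -> HIT
vaddr=112: (1,6) not in TLB -> MISS, insert
vaddr=47: (0,5) in TLB -> HIT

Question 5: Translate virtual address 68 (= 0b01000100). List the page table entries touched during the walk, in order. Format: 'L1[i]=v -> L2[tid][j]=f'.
vaddr = 68 = 0b01000100
Split: l1_idx=1, l2_idx=0, offset=4

Answer: L1[1]=0 -> L2[0][0]=46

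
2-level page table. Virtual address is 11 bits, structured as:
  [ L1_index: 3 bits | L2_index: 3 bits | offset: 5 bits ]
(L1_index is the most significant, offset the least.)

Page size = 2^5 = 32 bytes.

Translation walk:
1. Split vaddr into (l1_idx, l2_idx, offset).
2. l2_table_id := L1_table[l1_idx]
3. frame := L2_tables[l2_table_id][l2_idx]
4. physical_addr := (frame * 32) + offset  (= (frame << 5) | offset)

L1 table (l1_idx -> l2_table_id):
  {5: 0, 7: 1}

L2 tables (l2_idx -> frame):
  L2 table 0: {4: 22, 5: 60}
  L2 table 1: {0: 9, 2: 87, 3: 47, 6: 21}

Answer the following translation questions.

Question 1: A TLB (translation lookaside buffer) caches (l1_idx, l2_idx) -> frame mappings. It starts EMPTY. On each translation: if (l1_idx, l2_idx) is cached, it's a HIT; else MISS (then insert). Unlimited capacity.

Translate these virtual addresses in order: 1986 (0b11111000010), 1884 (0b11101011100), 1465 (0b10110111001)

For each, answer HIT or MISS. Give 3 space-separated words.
Answer: MISS MISS MISS

Derivation:
vaddr=1986: (7,6) not in TLB -> MISS, insert
vaddr=1884: (7,2) not in TLB -> MISS, insert
vaddr=1465: (5,5) not in TLB -> MISS, insert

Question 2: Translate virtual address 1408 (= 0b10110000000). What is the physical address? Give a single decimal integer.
Answer: 704

Derivation:
vaddr = 1408 = 0b10110000000
Split: l1_idx=5, l2_idx=4, offset=0
L1[5] = 0
L2[0][4] = 22
paddr = 22 * 32 + 0 = 704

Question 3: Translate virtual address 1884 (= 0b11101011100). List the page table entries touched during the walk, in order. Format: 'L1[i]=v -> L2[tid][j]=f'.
Answer: L1[7]=1 -> L2[1][2]=87

Derivation:
vaddr = 1884 = 0b11101011100
Split: l1_idx=7, l2_idx=2, offset=28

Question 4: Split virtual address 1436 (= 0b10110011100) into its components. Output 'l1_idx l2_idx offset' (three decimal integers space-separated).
Answer: 5 4 28

Derivation:
vaddr = 1436 = 0b10110011100
  top 3 bits -> l1_idx = 5
  next 3 bits -> l2_idx = 4
  bottom 5 bits -> offset = 28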